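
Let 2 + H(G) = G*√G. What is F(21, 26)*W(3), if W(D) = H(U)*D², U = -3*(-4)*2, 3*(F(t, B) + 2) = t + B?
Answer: -246 + 5904*√6 ≈ 14216.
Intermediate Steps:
F(t, B) = -2 + B/3 + t/3 (F(t, B) = -2 + (t + B)/3 = -2 + (B + t)/3 = -2 + (B/3 + t/3) = -2 + B/3 + t/3)
U = 24 (U = 12*2 = 24)
H(G) = -2 + G^(3/2) (H(G) = -2 + G*√G = -2 + G^(3/2))
W(D) = D²*(-2 + 48*√6) (W(D) = (-2 + 24^(3/2))*D² = (-2 + 48*√6)*D² = D²*(-2 + 48*√6))
F(21, 26)*W(3) = (-2 + (⅓)*26 + (⅓)*21)*(3²*(-2 + 48*√6)) = (-2 + 26/3 + 7)*(9*(-2 + 48*√6)) = 41*(-18 + 432*√6)/3 = -246 + 5904*√6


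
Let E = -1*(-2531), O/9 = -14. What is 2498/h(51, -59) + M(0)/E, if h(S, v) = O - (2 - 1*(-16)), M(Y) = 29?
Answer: -3159131/182232 ≈ -17.336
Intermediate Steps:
O = -126 (O = 9*(-14) = -126)
E = 2531
h(S, v) = -144 (h(S, v) = -126 - (2 - 1*(-16)) = -126 - (2 + 16) = -126 - 1*18 = -126 - 18 = -144)
2498/h(51, -59) + M(0)/E = 2498/(-144) + 29/2531 = 2498*(-1/144) + 29*(1/2531) = -1249/72 + 29/2531 = -3159131/182232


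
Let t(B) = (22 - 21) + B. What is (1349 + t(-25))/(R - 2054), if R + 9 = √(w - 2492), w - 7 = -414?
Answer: -51575/80356 - 25*I*√2899/80356 ≈ -0.64183 - 0.016751*I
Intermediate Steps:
w = -407 (w = 7 - 414 = -407)
t(B) = 1 + B
R = -9 + I*√2899 (R = -9 + √(-407 - 2492) = -9 + √(-2899) = -9 + I*√2899 ≈ -9.0 + 53.842*I)
(1349 + t(-25))/(R - 2054) = (1349 + (1 - 25))/((-9 + I*√2899) - 2054) = (1349 - 24)/(-2063 + I*√2899) = 1325/(-2063 + I*√2899)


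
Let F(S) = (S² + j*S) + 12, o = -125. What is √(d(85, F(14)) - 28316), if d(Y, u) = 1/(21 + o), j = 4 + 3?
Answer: I*√76566490/52 ≈ 168.27*I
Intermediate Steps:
j = 7
F(S) = 12 + S² + 7*S (F(S) = (S² + 7*S) + 12 = 12 + S² + 7*S)
d(Y, u) = -1/104 (d(Y, u) = 1/(21 - 125) = 1/(-104) = -1/104)
√(d(85, F(14)) - 28316) = √(-1/104 - 28316) = √(-2944865/104) = I*√76566490/52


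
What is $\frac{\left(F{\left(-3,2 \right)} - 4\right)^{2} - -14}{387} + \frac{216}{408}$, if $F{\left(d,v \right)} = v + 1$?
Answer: $\frac{1246}{2193} \approx 0.56817$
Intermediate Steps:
$F{\left(d,v \right)} = 1 + v$
$\frac{\left(F{\left(-3,2 \right)} - 4\right)^{2} - -14}{387} + \frac{216}{408} = \frac{\left(\left(1 + 2\right) - 4\right)^{2} - -14}{387} + \frac{216}{408} = \left(\left(3 - 4\right)^{2} + 14\right) \frac{1}{387} + 216 \cdot \frac{1}{408} = \left(\left(-1\right)^{2} + 14\right) \frac{1}{387} + \frac{9}{17} = \left(1 + 14\right) \frac{1}{387} + \frac{9}{17} = 15 \cdot \frac{1}{387} + \frac{9}{17} = \frac{5}{129} + \frac{9}{17} = \frac{1246}{2193}$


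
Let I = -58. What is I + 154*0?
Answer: -58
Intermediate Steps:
I + 154*0 = -58 + 154*0 = -58 + 0 = -58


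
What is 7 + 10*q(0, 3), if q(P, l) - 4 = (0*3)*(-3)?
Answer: 47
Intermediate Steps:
q(P, l) = 4 (q(P, l) = 4 + (0*3)*(-3) = 4 + 0*(-3) = 4 + 0 = 4)
7 + 10*q(0, 3) = 7 + 10*4 = 7 + 40 = 47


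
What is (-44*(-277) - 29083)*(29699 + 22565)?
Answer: -883000280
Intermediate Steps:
(-44*(-277) - 29083)*(29699 + 22565) = (12188 - 29083)*52264 = -16895*52264 = -883000280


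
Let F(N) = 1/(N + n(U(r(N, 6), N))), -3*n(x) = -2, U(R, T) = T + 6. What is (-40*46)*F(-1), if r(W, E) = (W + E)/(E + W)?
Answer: 5520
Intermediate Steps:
r(W, E) = 1 (r(W, E) = (E + W)/(E + W) = 1)
U(R, T) = 6 + T
n(x) = 2/3 (n(x) = -1/3*(-2) = 2/3)
F(N) = 1/(2/3 + N) (F(N) = 1/(N + 2/3) = 1/(2/3 + N))
(-40*46)*F(-1) = (-40*46)*(3/(2 + 3*(-1))) = -5520/(2 - 3) = -5520/(-1) = -5520*(-1) = -1840*(-3) = 5520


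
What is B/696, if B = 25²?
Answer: 625/696 ≈ 0.89799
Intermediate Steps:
B = 625
B/696 = 625/696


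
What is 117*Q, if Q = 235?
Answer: 27495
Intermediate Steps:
117*Q = 117*235 = 27495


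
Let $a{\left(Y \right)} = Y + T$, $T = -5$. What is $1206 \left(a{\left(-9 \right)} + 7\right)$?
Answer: $-8442$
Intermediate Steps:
$a{\left(Y \right)} = -5 + Y$ ($a{\left(Y \right)} = Y - 5 = -5 + Y$)
$1206 \left(a{\left(-9 \right)} + 7\right) = 1206 \left(\left(-5 - 9\right) + 7\right) = 1206 \left(-14 + 7\right) = 1206 \left(-7\right) = -8442$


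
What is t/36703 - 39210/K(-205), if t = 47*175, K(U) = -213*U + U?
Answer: -108166613/159511238 ≈ -0.67811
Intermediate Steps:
K(U) = -212*U
t = 8225
t/36703 - 39210/K(-205) = 8225/36703 - 39210/((-212*(-205))) = 8225*(1/36703) - 39210/43460 = 8225/36703 - 39210*1/43460 = 8225/36703 - 3921/4346 = -108166613/159511238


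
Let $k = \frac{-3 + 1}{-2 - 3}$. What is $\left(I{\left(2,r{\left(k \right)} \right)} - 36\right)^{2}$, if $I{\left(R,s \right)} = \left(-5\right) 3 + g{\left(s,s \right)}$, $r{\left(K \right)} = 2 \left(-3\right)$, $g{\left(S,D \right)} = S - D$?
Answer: $2601$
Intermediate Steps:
$k = \frac{2}{5}$ ($k = - \frac{2}{-5} = \left(-2\right) \left(- \frac{1}{5}\right) = \frac{2}{5} \approx 0.4$)
$r{\left(K \right)} = -6$
$I{\left(R,s \right)} = -15$ ($I{\left(R,s \right)} = \left(-5\right) 3 + \left(s - s\right) = -15 + 0 = -15$)
$\left(I{\left(2,r{\left(k \right)} \right)} - 36\right)^{2} = \left(-15 - 36\right)^{2} = \left(-51\right)^{2} = 2601$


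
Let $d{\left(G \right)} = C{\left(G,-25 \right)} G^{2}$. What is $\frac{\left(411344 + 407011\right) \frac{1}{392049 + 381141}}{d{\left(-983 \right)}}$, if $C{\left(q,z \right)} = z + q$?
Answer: $- \frac{54557}{50206799456352} \approx -1.0866 \cdot 10^{-9}$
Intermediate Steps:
$C{\left(q,z \right)} = q + z$
$d{\left(G \right)} = G^{2} \left(-25 + G\right)$ ($d{\left(G \right)} = \left(G - 25\right) G^{2} = \left(-25 + G\right) G^{2} = G^{2} \left(-25 + G\right)$)
$\frac{\left(411344 + 407011\right) \frac{1}{392049 + 381141}}{d{\left(-983 \right)}} = \frac{\left(411344 + 407011\right) \frac{1}{392049 + 381141}}{\left(-983\right)^{2} \left(-25 - 983\right)} = \frac{818355 \cdot \frac{1}{773190}}{966289 \left(-1008\right)} = \frac{818355 \cdot \frac{1}{773190}}{-974019312} = \frac{54557}{51546} \left(- \frac{1}{974019312}\right) = - \frac{54557}{50206799456352}$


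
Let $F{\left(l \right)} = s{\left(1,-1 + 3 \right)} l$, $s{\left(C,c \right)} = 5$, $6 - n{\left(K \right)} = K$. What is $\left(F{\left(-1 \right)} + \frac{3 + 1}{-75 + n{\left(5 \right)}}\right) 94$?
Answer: $- \frac{17578}{37} \approx -475.08$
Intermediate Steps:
$n{\left(K \right)} = 6 - K$
$F{\left(l \right)} = 5 l$
$\left(F{\left(-1 \right)} + \frac{3 + 1}{-75 + n{\left(5 \right)}}\right) 94 = \left(5 \left(-1\right) + \frac{3 + 1}{-75 + \left(6 - 5\right)}\right) 94 = \left(-5 + \frac{4}{-75 + \left(6 - 5\right)}\right) 94 = \left(-5 + \frac{4}{-75 + 1}\right) 94 = \left(-5 + \frac{4}{-74}\right) 94 = \left(-5 + 4 \left(- \frac{1}{74}\right)\right) 94 = \left(-5 - \frac{2}{37}\right) 94 = \left(- \frac{187}{37}\right) 94 = - \frac{17578}{37}$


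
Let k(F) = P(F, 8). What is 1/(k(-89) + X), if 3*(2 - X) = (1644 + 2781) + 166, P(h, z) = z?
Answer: -3/4561 ≈ -0.00065775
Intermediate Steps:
k(F) = 8
X = -4585/3 (X = 2 - ((1644 + 2781) + 166)/3 = 2 - (4425 + 166)/3 = 2 - ⅓*4591 = 2 - 4591/3 = -4585/3 ≈ -1528.3)
1/(k(-89) + X) = 1/(8 - 4585/3) = 1/(-4561/3) = -3/4561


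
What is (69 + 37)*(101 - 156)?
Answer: -5830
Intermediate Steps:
(69 + 37)*(101 - 156) = 106*(-55) = -5830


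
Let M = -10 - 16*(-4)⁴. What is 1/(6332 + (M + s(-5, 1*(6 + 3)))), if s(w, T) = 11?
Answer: 1/2237 ≈ 0.00044703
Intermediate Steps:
M = -4106 (M = -10 - 16*256 = -10 - 4096 = -4106)
1/(6332 + (M + s(-5, 1*(6 + 3)))) = 1/(6332 + (-4106 + 11)) = 1/(6332 - 4095) = 1/2237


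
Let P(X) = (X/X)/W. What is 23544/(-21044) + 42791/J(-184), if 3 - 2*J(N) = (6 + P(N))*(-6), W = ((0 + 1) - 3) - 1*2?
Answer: 900052354/394575 ≈ 2281.1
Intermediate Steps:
W = -4 (W = (1 - 3) - 2 = -2 - 2 = -4)
P(X) = -¼ (P(X) = (X/X)/(-4) = 1*(-¼) = -¼)
J(N) = 75/4 (J(N) = 3/2 - (6 - ¼)*(-6)/2 = 3/2 - 23*(-6)/8 = 3/2 - ½*(-69/2) = 3/2 + 69/4 = 75/4)
23544/(-21044) + 42791/J(-184) = 23544/(-21044) + 42791/(75/4) = 23544*(-1/21044) + 42791*(4/75) = -5886/5261 + 171164/75 = 900052354/394575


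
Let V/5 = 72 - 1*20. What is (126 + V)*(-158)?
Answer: -60988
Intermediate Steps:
V = 260 (V = 5*(72 - 1*20) = 5*(72 - 20) = 5*52 = 260)
(126 + V)*(-158) = (126 + 260)*(-158) = 386*(-158) = -60988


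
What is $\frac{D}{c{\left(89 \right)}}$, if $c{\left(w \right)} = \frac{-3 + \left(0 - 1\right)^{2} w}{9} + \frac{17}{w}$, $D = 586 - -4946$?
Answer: $\frac{4431132}{7807} \approx 567.58$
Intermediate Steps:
$D = 5532$ ($D = 586 + 4946 = 5532$)
$c{\left(w \right)} = - \frac{1}{3} + \frac{17}{w} + \frac{w}{9}$ ($c{\left(w \right)} = \left(-3 + \left(-1\right)^{2} w\right) \frac{1}{9} + \frac{17}{w} = \left(-3 + 1 w\right) \frac{1}{9} + \frac{17}{w} = \left(-3 + w\right) \frac{1}{9} + \frac{17}{w} = \left(- \frac{1}{3} + \frac{w}{9}\right) + \frac{17}{w} = - \frac{1}{3} + \frac{17}{w} + \frac{w}{9}$)
$\frac{D}{c{\left(89 \right)}} = \frac{5532}{\frac{1}{9} \cdot \frac{1}{89} \left(153 + 89 \left(-3 + 89\right)\right)} = \frac{5532}{\frac{1}{9} \cdot \frac{1}{89} \left(153 + 89 \cdot 86\right)} = \frac{5532}{\frac{1}{9} \cdot \frac{1}{89} \left(153 + 7654\right)} = \frac{5532}{\frac{1}{9} \cdot \frac{1}{89} \cdot 7807} = \frac{5532}{\frac{7807}{801}} = 5532 \cdot \frac{801}{7807} = \frac{4431132}{7807}$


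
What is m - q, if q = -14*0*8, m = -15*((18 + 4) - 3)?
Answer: -285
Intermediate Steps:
m = -285 (m = -15*(22 - 3) = -15*19 = -285)
q = 0 (q = 0*8 = 0)
m - q = -285 - 1*0 = -285 + 0 = -285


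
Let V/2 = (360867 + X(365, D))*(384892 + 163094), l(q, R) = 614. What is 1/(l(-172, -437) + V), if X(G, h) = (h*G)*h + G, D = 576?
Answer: 1/133116180447398 ≈ 7.5122e-15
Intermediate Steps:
X(G, h) = G + G*h² (X(G, h) = (G*h)*h + G = G*h² + G = G + G*h²)
V = 133116180446784 (V = 2*((360867 + 365*(1 + 576²))*(384892 + 163094)) = 2*((360867 + 365*(1 + 331776))*547986) = 2*((360867 + 365*331777)*547986) = 2*((360867 + 121098605)*547986) = 2*(121459472*547986) = 2*66558090223392 = 133116180446784)
1/(l(-172, -437) + V) = 1/(614 + 133116180446784) = 1/133116180447398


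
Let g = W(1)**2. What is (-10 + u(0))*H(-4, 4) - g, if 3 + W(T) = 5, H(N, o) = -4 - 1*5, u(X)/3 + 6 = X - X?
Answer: 248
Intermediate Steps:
u(X) = -18 (u(X) = -18 + 3*(X - X) = -18 + 3*0 = -18 + 0 = -18)
H(N, o) = -9 (H(N, o) = -4 - 5 = -9)
W(T) = 2 (W(T) = -3 + 5 = 2)
g = 4 (g = 2**2 = 4)
(-10 + u(0))*H(-4, 4) - g = (-10 - 18)*(-9) - 1*4 = -28*(-9) - 4 = 252 - 4 = 248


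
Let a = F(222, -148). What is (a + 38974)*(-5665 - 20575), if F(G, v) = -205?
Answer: -1017298560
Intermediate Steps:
a = -205
(a + 38974)*(-5665 - 20575) = (-205 + 38974)*(-5665 - 20575) = 38769*(-26240) = -1017298560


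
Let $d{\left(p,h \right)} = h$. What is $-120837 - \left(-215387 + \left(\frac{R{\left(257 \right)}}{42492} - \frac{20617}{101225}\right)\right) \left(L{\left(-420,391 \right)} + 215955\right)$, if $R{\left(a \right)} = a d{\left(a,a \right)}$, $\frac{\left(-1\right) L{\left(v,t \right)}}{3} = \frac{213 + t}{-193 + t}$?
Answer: $\frac{6601906857516308026807}{141941339100} \approx 4.6511 \cdot 10^{10}$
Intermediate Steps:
$L{\left(v,t \right)} = - \frac{3 \left(213 + t\right)}{-193 + t}$ ($L{\left(v,t \right)} = - 3 \frac{213 + t}{-193 + t} = - \frac{3 \left(213 + t\right)}{-193 + t}$)
$R{\left(a \right)} = a^{2}$ ($R{\left(a \right)} = a a = a^{2}$)
$-120837 - \left(-215387 + \left(\frac{R{\left(257 \right)}}{42492} - \frac{20617}{101225}\right)\right) \left(L{\left(-420,391 \right)} + 215955\right) = -120837 - \left(-215387 - \left(\frac{20617}{101225} - \frac{257^{2}}{42492}\right)\right) \left(\frac{3 \left(-213 - 391\right)}{-193 + 391} + 215955\right) = -120837 - \left(-215387 + \left(66049 \cdot \frac{1}{42492} - \frac{20617}{101225}\right)\right) \left(\frac{3 \left(-213 - 391\right)}{198} + 215955\right) = -120837 - \left(-215387 + \left(\frac{66049}{42492} - \frac{20617}{101225}\right)\right) \left(3 \cdot \frac{1}{198} \left(-604\right) + 215955\right) = -120837 - \left(-215387 + \frac{5809752461}{4301252700}\right) \left(- \frac{302}{33} + 215955\right) = -120837 - \left(- \frac{926428105542439}{4301252700}\right) \frac{7126213}{33} = -120837 - - \frac{6601924009281900853507}{141941339100} = -120837 + \frac{6601924009281900853507}{141941339100} = \frac{6601906857516308026807}{141941339100}$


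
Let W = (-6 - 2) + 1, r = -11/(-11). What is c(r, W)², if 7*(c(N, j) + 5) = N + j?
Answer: 1681/49 ≈ 34.306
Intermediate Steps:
r = 1 (r = -11*(-1/11) = 1)
W = -7 (W = -8 + 1 = -7)
c(N, j) = -5 + N/7 + j/7 (c(N, j) = -5 + (N + j)/7 = -5 + (N/7 + j/7) = -5 + N/7 + j/7)
c(r, W)² = (-5 + (⅐)*1 + (⅐)*(-7))² = (-5 + ⅐ - 1)² = (-41/7)² = 1681/49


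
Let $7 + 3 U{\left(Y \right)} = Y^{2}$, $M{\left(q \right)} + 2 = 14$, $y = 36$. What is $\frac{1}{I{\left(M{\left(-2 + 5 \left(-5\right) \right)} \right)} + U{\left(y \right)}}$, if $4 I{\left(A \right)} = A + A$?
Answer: $\frac{3}{1307} \approx 0.0022953$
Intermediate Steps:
$M{\left(q \right)} = 12$ ($M{\left(q \right)} = -2 + 14 = 12$)
$I{\left(A \right)} = \frac{A}{2}$ ($I{\left(A \right)} = \frac{A + A}{4} = \frac{2 A}{4} = \frac{A}{2}$)
$U{\left(Y \right)} = - \frac{7}{3} + \frac{Y^{2}}{3}$
$\frac{1}{I{\left(M{\left(-2 + 5 \left(-5\right) \right)} \right)} + U{\left(y \right)}} = \frac{1}{\frac{1}{2} \cdot 12 - \left(\frac{7}{3} - \frac{36^{2}}{3}\right)} = \frac{1}{6 + \left(- \frac{7}{3} + \frac{1}{3} \cdot 1296\right)} = \frac{1}{6 + \left(- \frac{7}{3} + 432\right)} = \frac{1}{6 + \frac{1289}{3}} = \frac{1}{\frac{1307}{3}} = \frac{3}{1307}$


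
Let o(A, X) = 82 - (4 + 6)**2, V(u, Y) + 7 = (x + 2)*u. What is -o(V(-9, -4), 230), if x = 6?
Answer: 18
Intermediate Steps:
V(u, Y) = -7 + 8*u (V(u, Y) = -7 + (6 + 2)*u = -7 + 8*u)
o(A, X) = -18 (o(A, X) = 82 - 1*10**2 = 82 - 1*100 = 82 - 100 = -18)
-o(V(-9, -4), 230) = -1*(-18) = 18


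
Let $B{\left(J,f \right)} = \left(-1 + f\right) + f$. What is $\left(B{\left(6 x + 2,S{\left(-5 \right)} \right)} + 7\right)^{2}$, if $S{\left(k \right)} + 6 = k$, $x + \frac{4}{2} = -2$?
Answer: $256$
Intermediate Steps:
$x = -4$ ($x = -2 - 2 = -4$)
$S{\left(k \right)} = -6 + k$
$B{\left(J,f \right)} = -1 + 2 f$
$\left(B{\left(6 x + 2,S{\left(-5 \right)} \right)} + 7\right)^{2} = \left(\left(-1 + 2 \left(-6 - 5\right)\right) + 7\right)^{2} = \left(\left(-1 + 2 \left(-11\right)\right) + 7\right)^{2} = \left(\left(-1 - 22\right) + 7\right)^{2} = \left(-23 + 7\right)^{2} = \left(-16\right)^{2} = 256$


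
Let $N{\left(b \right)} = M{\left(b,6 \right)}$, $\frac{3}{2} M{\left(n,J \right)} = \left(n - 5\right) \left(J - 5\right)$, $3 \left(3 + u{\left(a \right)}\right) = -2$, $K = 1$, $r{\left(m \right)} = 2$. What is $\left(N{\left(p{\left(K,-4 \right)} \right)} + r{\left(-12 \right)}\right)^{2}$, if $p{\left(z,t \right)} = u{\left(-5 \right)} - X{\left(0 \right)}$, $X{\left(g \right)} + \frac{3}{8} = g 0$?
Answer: $\frac{16129}{1296} \approx 12.445$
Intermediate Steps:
$X{\left(g \right)} = - \frac{3}{8}$ ($X{\left(g \right)} = - \frac{3}{8} + g 0 = - \frac{3}{8} + 0 = - \frac{3}{8}$)
$u{\left(a \right)} = - \frac{11}{3}$ ($u{\left(a \right)} = -3 + \frac{1}{3} \left(-2\right) = -3 - \frac{2}{3} = - \frac{11}{3}$)
$M{\left(n,J \right)} = \frac{2 \left(-5 + J\right) \left(-5 + n\right)}{3}$ ($M{\left(n,J \right)} = \frac{2 \left(n - 5\right) \left(J - 5\right)}{3} = \frac{2 \left(-5 + n\right) \left(-5 + J\right)}{3} = \frac{2 \left(-5 + J\right) \left(-5 + n\right)}{3}$)
$p{\left(z,t \right)} = - \frac{79}{24}$ ($p{\left(z,t \right)} = - \frac{11}{3} - - \frac{3}{8} = - \frac{11}{3} + \frac{3}{8} = - \frac{79}{24}$)
$N{\left(b \right)} = - \frac{10}{3} + \frac{2 b}{3}$ ($N{\left(b \right)} = \frac{50}{3} - 20 - \frac{10 b}{3} + \frac{2}{3} \cdot 6 b = \frac{50}{3} - 20 - \frac{10 b}{3} + 4 b = - \frac{10}{3} + \frac{2 b}{3}$)
$\left(N{\left(p{\left(K,-4 \right)} \right)} + r{\left(-12 \right)}\right)^{2} = \left(\left(- \frac{10}{3} + \frac{2}{3} \left(- \frac{79}{24}\right)\right) + 2\right)^{2} = \left(\left(- \frac{10}{3} - \frac{79}{36}\right) + 2\right)^{2} = \left(- \frac{199}{36} + 2\right)^{2} = \left(- \frac{127}{36}\right)^{2} = \frac{16129}{1296}$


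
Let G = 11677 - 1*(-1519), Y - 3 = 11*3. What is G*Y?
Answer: 475056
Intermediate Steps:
Y = 36 (Y = 3 + 11*3 = 3 + 33 = 36)
G = 13196 (G = 11677 + 1519 = 13196)
G*Y = 13196*36 = 475056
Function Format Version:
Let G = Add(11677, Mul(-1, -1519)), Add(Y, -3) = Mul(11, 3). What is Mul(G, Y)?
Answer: 475056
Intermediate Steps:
Y = 36 (Y = Add(3, Mul(11, 3)) = Add(3, 33) = 36)
G = 13196 (G = Add(11677, 1519) = 13196)
Mul(G, Y) = Mul(13196, 36) = 475056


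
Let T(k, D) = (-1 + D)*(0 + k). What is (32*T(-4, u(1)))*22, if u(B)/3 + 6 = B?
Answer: 45056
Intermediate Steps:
u(B) = -18 + 3*B
T(k, D) = k*(-1 + D) (T(k, D) = (-1 + D)*k = k*(-1 + D))
(32*T(-4, u(1)))*22 = (32*(-4*(-1 + (-18 + 3*1))))*22 = (32*(-4*(-1 + (-18 + 3))))*22 = (32*(-4*(-1 - 15)))*22 = (32*(-4*(-16)))*22 = (32*64)*22 = 2048*22 = 45056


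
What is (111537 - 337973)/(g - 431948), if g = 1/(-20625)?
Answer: 4670242500/8908927501 ≈ 0.52422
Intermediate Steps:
g = -1/20625 ≈ -4.8485e-5
(111537 - 337973)/(g - 431948) = (111537 - 337973)/(-1/20625 - 431948) = -226436/(-8908927501/20625) = -226436*(-20625/8908927501) = 4670242500/8908927501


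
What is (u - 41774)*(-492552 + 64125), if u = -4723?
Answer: 19920570219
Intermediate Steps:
(u - 41774)*(-492552 + 64125) = (-4723 - 41774)*(-492552 + 64125) = -46497*(-428427) = 19920570219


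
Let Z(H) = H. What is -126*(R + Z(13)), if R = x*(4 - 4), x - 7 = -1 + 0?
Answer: -1638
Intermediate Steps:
x = 6 (x = 7 + (-1 + 0) = 7 - 1 = 6)
R = 0 (R = 6*(4 - 4) = 6*0 = 0)
-126*(R + Z(13)) = -126*(0 + 13) = -126*13 = -1638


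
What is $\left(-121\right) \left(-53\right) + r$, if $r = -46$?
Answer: $6367$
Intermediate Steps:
$\left(-121\right) \left(-53\right) + r = \left(-121\right) \left(-53\right) - 46 = 6413 - 46 = 6367$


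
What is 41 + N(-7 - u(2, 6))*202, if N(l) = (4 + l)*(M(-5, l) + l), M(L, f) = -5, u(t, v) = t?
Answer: 14181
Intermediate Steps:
N(l) = (-5 + l)*(4 + l) (N(l) = (4 + l)*(-5 + l) = (-5 + l)*(4 + l))
41 + N(-7 - u(2, 6))*202 = 41 + (-20 + (-7 - 1*2)² - (-7 - 1*2))*202 = 41 + (-20 + (-7 - 2)² - (-7 - 2))*202 = 41 + (-20 + (-9)² - 1*(-9))*202 = 41 + (-20 + 81 + 9)*202 = 41 + 70*202 = 41 + 14140 = 14181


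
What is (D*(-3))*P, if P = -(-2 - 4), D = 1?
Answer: -18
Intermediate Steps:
P = 6 (P = -1*(-6) = 6)
(D*(-3))*P = (1*(-3))*6 = -3*6 = -18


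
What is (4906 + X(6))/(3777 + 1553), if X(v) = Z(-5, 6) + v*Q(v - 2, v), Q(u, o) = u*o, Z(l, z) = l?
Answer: 1009/1066 ≈ 0.94653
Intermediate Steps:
Q(u, o) = o*u
X(v) = -5 + v²*(-2 + v) (X(v) = -5 + v*(v*(v - 2)) = -5 + v*(v*(-2 + v)) = -5 + v²*(-2 + v))
(4906 + X(6))/(3777 + 1553) = (4906 + (-5 + 6²*(-2 + 6)))/(3777 + 1553) = (4906 + (-5 + 36*4))/5330 = (4906 + (-5 + 144))*(1/5330) = (4906 + 139)*(1/5330) = 5045*(1/5330) = 1009/1066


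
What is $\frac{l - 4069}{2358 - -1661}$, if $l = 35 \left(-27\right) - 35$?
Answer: $- \frac{5049}{4019} \approx -1.2563$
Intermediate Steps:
$l = -980$ ($l = -945 - 35 = -980$)
$\frac{l - 4069}{2358 - -1661} = \frac{-980 - 4069}{2358 - -1661} = \frac{-980 - 4069}{2358 + 1661} = - \frac{5049}{4019}$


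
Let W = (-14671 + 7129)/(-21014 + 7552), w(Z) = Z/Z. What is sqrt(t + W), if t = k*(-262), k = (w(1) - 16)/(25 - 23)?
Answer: sqrt(89052381966)/6731 ≈ 44.335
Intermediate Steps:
w(Z) = 1
k = -15/2 (k = (1 - 16)/(25 - 23) = -15/2 ≈ -7.5000)
t = 1965 (t = -15/2*(-262) = 1965)
W = 3771/6731 (W = -7542/(-13462) = -7542*(-1/13462) = 3771/6731 ≈ 0.56024)
sqrt(t + W) = sqrt(1965 + 3771/6731) = sqrt(13230186/6731) = sqrt(89052381966)/6731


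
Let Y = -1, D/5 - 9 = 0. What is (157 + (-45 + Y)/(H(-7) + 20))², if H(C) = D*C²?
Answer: 121995819841/4950625 ≈ 24643.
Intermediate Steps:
D = 45 (D = 45 + 5*0 = 45 + 0 = 45)
H(C) = 45*C²
(157 + (-45 + Y)/(H(-7) + 20))² = (157 + (-45 - 1)/(45*(-7)² + 20))² = (157 - 46/(45*49 + 20))² = (157 - 46/(2205 + 20))² = (157 - 46/2225)² = (349279/2225)² = 121995819841/4950625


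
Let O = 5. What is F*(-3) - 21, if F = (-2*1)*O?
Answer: 9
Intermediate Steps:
F = -10 (F = -2*1*5 = -2*5 = -10)
F*(-3) - 21 = -10*(-3) - 21 = 30 - 21 = 9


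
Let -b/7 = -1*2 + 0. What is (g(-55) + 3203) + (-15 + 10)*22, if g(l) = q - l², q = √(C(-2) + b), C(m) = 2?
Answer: 72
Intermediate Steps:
b = 14 (b = -7*(-1*2 + 0) = -7*(-2 + 0) = -7*(-2) = 14)
q = 4 (q = √(2 + 14) = √16 = 4)
g(l) = 4 - l²
(g(-55) + 3203) + (-15 + 10)*22 = ((4 - 1*(-55)²) + 3203) + (-15 + 10)*22 = ((4 - 1*3025) + 3203) - 5*22 = ((4 - 3025) + 3203) - 110 = (-3021 + 3203) - 110 = 182 - 110 = 72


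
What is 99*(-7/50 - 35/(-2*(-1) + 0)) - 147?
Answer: -47334/25 ≈ -1893.4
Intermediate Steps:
99*(-7/50 - 35/(-2*(-1) + 0)) - 147 = 99*(-7*1/50 - 35/(2 + 0)) - 147 = 99*(-7/50 - 35/2) - 147 = 99*(-441/25) - 147 = -43659/25 - 147 = -47334/25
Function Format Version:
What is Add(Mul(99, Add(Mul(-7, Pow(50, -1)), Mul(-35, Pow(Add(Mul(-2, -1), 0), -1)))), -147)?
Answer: Rational(-47334, 25) ≈ -1893.4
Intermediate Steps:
Add(Mul(99, Add(Mul(-7, Pow(50, -1)), Mul(-35, Pow(Add(Mul(-2, -1), 0), -1)))), -147) = Add(Mul(99, Add(Mul(-7, Rational(1, 50)), Mul(-35, Pow(Add(2, 0), -1)))), -147) = Add(Mul(99, Add(Rational(-7, 50), Mul(-35, Pow(2, -1)))), -147) = Add(Mul(99, Add(Rational(-7, 50), Mul(-35, Rational(1, 2)))), -147) = Add(Mul(99, Add(Rational(-7, 50), Rational(-35, 2))), -147) = Add(Mul(99, Rational(-441, 25)), -147) = Add(Rational(-43659, 25), -147) = Rational(-47334, 25)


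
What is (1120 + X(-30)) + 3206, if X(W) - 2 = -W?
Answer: 4358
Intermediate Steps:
X(W) = 2 - W
(1120 + X(-30)) + 3206 = (1120 + (2 - 1*(-30))) + 3206 = (1120 + (2 + 30)) + 3206 = (1120 + 32) + 3206 = 1152 + 3206 = 4358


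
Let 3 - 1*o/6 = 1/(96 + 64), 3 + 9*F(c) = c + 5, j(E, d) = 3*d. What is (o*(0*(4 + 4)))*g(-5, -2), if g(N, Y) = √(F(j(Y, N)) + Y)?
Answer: 0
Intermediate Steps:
F(c) = 2/9 + c/9 (F(c) = -⅓ + (c + 5)/9 = -⅓ + (5 + c)/9 = -⅓ + (5/9 + c/9) = 2/9 + c/9)
g(N, Y) = √(2/9 + Y + N/3) (g(N, Y) = √((2/9 + (3*N)/9) + Y) = √((2/9 + N/3) + Y) = √(2/9 + Y + N/3))
o = 1437/80 (o = 18 - 6/(96 + 64) = 18 - 6/160 = 18 - 6*1/160 = 18 - 3/80 = 1437/80 ≈ 17.962)
(o*(0*(4 + 4)))*g(-5, -2) = (1437*(0*(4 + 4))/80)*(√(2 + 3*(-5) + 9*(-2))/3) = (1437*(0*8)/80)*(√(2 - 15 - 18)/3) = ((1437/80)*0)*(√(-31)/3) = 0*((I*√31)/3) = 0*(I*√31/3) = 0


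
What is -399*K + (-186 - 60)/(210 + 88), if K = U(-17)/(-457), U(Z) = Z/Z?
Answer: 3240/68093 ≈ 0.047582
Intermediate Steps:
U(Z) = 1
K = -1/457 (K = 1/(-457) = 1*(-1/457) = -1/457 ≈ -0.0021882)
-399*K + (-186 - 60)/(210 + 88) = -399*(-1/457) + (-186 - 60)/(210 + 88) = 399/457 - 246/298 = 399/457 - 246*1/298 = 399/457 - 123/149 = 3240/68093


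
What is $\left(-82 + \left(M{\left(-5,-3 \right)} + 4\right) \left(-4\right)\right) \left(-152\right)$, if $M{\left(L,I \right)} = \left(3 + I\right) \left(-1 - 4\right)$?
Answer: $14896$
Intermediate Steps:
$M{\left(L,I \right)} = -15 - 5 I$ ($M{\left(L,I \right)} = \left(3 + I\right) \left(-5\right) = -15 - 5 I$)
$\left(-82 + \left(M{\left(-5,-3 \right)} + 4\right) \left(-4\right)\right) \left(-152\right) = \left(-82 + \left(\left(-15 - -15\right) + 4\right) \left(-4\right)\right) \left(-152\right) = \left(-82 + \left(\left(-15 + 15\right) + 4\right) \left(-4\right)\right) \left(-152\right) = \left(-82 + \left(0 + 4\right) \left(-4\right)\right) \left(-152\right) = \left(-82 + 4 \left(-4\right)\right) \left(-152\right) = \left(-82 - 16\right) \left(-152\right) = \left(-98\right) \left(-152\right) = 14896$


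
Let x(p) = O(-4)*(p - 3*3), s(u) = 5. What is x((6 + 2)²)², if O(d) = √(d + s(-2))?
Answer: 3025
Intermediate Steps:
O(d) = √(5 + d) (O(d) = √(d + 5) = √(5 + d))
x(p) = -9 + p (x(p) = √(5 - 4)*(p - 3*3) = √1*(p - 9) = 1*(-9 + p) = -9 + p)
x((6 + 2)²)² = (-9 + (6 + 2)²)² = (-9 + 8²)² = (-9 + 64)² = 55² = 3025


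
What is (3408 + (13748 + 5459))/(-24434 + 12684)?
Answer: -4523/2350 ≈ -1.9247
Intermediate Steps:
(3408 + (13748 + 5459))/(-24434 + 12684) = (3408 + 19207)/(-11750) = 22615*(-1/11750) = -4523/2350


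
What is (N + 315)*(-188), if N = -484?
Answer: 31772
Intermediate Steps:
(N + 315)*(-188) = (-484 + 315)*(-188) = -169*(-188) = 31772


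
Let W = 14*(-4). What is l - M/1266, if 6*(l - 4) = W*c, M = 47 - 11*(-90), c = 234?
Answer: -2760917/1266 ≈ -2180.8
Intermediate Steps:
M = 1037 (M = 47 + 990 = 1037)
W = -56
l = -2180 (l = 4 + (-56*234)/6 = 4 + (1/6)*(-13104) = 4 - 2184 = -2180)
l - M/1266 = -2180 - 1037/1266 = -2760917/1266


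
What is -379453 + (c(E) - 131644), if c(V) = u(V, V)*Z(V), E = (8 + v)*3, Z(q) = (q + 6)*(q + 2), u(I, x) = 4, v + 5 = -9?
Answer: -510329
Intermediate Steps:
v = -14 (v = -5 - 9 = -14)
Z(q) = (2 + q)*(6 + q) (Z(q) = (6 + q)*(2 + q) = (2 + q)*(6 + q))
E = -18 (E = (8 - 14)*3 = -6*3 = -18)
c(V) = 48 + 4*V**2 + 32*V (c(V) = 4*(12 + V**2 + 8*V) = 48 + 4*V**2 + 32*V)
-379453 + (c(E) - 131644) = -379453 + ((48 + 4*(-18)**2 + 32*(-18)) - 131644) = -379453 + ((48 + 4*324 - 576) - 131644) = -379453 + ((48 + 1296 - 576) - 131644) = -379453 + (768 - 131644) = -379453 - 130876 = -510329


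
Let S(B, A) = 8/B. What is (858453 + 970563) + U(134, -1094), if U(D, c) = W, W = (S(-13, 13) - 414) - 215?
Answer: 23769023/13 ≈ 1.8284e+6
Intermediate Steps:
W = -8185/13 (W = (8/(-13) - 414) - 215 = (8*(-1/13) - 414) - 215 = (-8/13 - 414) - 215 = -5390/13 - 215 = -8185/13 ≈ -629.62)
U(D, c) = -8185/13
(858453 + 970563) + U(134, -1094) = (858453 + 970563) - 8185/13 = 1829016 - 8185/13 = 23769023/13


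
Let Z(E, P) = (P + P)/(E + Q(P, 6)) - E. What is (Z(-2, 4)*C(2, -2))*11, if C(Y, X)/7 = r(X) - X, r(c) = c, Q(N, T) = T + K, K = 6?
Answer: 0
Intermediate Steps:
Q(N, T) = 6 + T (Q(N, T) = T + 6 = 6 + T)
Z(E, P) = -E + 2*P/(12 + E) (Z(E, P) = (P + P)/(E + (6 + 6)) - E = (2*P)/(E + 12) - E = (2*P)/(12 + E) - E = 2*P/(12 + E) - E = -E + 2*P/(12 + E))
C(Y, X) = 0 (C(Y, X) = 7*(X - X) = 7*0 = 0)
(Z(-2, 4)*C(2, -2))*11 = (((-1*(-2)² - 12*(-2) + 2*4)/(12 - 2))*0)*11 = (((-1*4 + 24 + 8)/10)*0)*11 = (((-4 + 24 + 8)/10)*0)*11 = (((⅒)*28)*0)*11 = ((14/5)*0)*11 = 0*11 = 0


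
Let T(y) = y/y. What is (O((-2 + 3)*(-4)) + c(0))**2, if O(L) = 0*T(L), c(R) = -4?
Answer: 16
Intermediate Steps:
T(y) = 1
O(L) = 0 (O(L) = 0*1 = 0)
(O((-2 + 3)*(-4)) + c(0))**2 = (0 - 4)**2 = (-4)**2 = 16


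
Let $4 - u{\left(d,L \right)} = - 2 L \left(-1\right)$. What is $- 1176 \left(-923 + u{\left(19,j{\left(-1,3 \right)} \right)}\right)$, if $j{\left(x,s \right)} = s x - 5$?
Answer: $1061928$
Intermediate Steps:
$j{\left(x,s \right)} = -5 + s x$
$u{\left(d,L \right)} = 4 - 2 L$ ($u{\left(d,L \right)} = 4 - - 2 L \left(-1\right) = 4 - 2 L$)
$- 1176 \left(-923 + u{\left(19,j{\left(-1,3 \right)} \right)}\right) = - 1176 \left(-923 - \left(-4 + 2 \left(-5 + 3 \left(-1\right)\right)\right)\right) = - 1176 \left(-923 - \left(-4 + 2 \left(-5 - 3\right)\right)\right) = - 1176 \left(-923 + \left(4 - -16\right)\right) = - 1176 \left(-923 + \left(4 + 16\right)\right) = - 1176 \left(-923 + 20\right) = \left(-1176\right) \left(-903\right) = 1061928$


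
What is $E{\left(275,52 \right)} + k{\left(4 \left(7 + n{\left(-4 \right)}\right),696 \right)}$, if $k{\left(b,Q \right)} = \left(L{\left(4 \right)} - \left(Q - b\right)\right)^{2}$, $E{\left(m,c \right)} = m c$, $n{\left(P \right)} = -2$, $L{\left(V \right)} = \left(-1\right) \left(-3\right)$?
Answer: $467229$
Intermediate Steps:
$L{\left(V \right)} = 3$
$E{\left(m,c \right)} = c m$
$k{\left(b,Q \right)} = \left(3 + b - Q\right)^{2}$ ($k{\left(b,Q \right)} = \left(3 - \left(Q - b\right)\right)^{2} = \left(3 + b - Q\right)^{2}$)
$E{\left(275,52 \right)} + k{\left(4 \left(7 + n{\left(-4 \right)}\right),696 \right)} = 52 \cdot 275 + \left(3 + 4 \left(7 - 2\right) - 696\right)^{2} = 14300 + \left(3 + 4 \cdot 5 - 696\right)^{2} = 14300 + \left(3 + 20 - 696\right)^{2} = 14300 + \left(-673\right)^{2} = 14300 + 452929 = 467229$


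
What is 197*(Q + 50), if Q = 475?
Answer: 103425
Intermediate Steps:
197*(Q + 50) = 197*(475 + 50) = 197*525 = 103425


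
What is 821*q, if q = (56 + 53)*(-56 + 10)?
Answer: -4116494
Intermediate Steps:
q = -5014 (q = 109*(-46) = -5014)
821*q = 821*(-5014) = -4116494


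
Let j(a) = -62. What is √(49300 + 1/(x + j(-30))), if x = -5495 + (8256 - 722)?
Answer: √192690481677/1977 ≈ 222.04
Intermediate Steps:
x = 2039 (x = -5495 + 7534 = 2039)
√(49300 + 1/(x + j(-30))) = √(49300 + 1/(2039 - 62)) = √(49300 + 1/1977) = √(97466101/1977) = √192690481677/1977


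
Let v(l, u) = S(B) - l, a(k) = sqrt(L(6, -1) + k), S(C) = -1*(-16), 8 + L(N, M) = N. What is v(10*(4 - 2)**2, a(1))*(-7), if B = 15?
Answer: 168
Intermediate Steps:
L(N, M) = -8 + N
S(C) = 16
a(k) = sqrt(-2 + k) (a(k) = sqrt((-8 + 6) + k) = sqrt(-2 + k))
v(l, u) = 16 - l
v(10*(4 - 2)**2, a(1))*(-7) = (16 - 10*(4 - 2)**2)*(-7) = (16 - 10*2**2)*(-7) = (16 - 10*4)*(-7) = (16 - 1*40)*(-7) = (16 - 40)*(-7) = -24*(-7) = 168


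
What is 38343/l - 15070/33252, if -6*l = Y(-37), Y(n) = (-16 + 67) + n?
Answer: -1912524899/116382 ≈ -16433.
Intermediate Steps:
Y(n) = 51 + n
l = -7/3 (l = -(51 - 37)/6 = -1/6*14 = -7/3 ≈ -2.3333)
38343/l - 15070/33252 = 38343/(-7/3) - 15070/33252 = 38343*(-3/7) - 15070*1/33252 = -115029/7 - 7535/16626 = -1912524899/116382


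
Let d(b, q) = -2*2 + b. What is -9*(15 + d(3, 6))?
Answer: -126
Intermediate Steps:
d(b, q) = -4 + b
-9*(15 + d(3, 6)) = -9*(15 + (-4 + 3)) = -9*(15 - 1) = -9*14 = -126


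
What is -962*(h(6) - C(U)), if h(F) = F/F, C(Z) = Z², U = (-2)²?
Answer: 14430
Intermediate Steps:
U = 4
h(F) = 1
-962*(h(6) - C(U)) = -962*(1 - 1*4²) = -962*(1 - 1*16) = -962*(1 - 16) = -962*(-15) = 14430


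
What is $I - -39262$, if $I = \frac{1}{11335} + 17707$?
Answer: $\frac{645743616}{11335} \approx 56969.0$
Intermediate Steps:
$I = \frac{200708846}{11335}$ ($I = \frac{1}{11335} + 17707 = \frac{200708846}{11335} \approx 17707.0$)
$I - -39262 = \frac{200708846}{11335} - -39262 = \frac{200708846}{11335} + 39262 = \frac{645743616}{11335}$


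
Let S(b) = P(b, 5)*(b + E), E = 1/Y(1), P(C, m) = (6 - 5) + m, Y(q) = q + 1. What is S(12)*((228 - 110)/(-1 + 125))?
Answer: 4425/62 ≈ 71.371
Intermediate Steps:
Y(q) = 1 + q
P(C, m) = 1 + m
E = ½ (E = 1/(1 + 1) = 1/2 = ½ ≈ 0.50000)
S(b) = 3 + 6*b (S(b) = (1 + 5)*(b + ½) = 6*(½ + b) = 3 + 6*b)
S(12)*((228 - 110)/(-1 + 125)) = (3 + 6*12)*((228 - 110)/(-1 + 125)) = (3 + 72)*(118/124) = 75*(118*(1/124)) = 75*(59/62) = 4425/62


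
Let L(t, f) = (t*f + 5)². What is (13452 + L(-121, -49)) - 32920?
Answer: 35192888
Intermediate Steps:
L(t, f) = (5 + f*t)² (L(t, f) = (f*t + 5)² = (5 + f*t)²)
(13452 + L(-121, -49)) - 32920 = (13452 + (5 - 49*(-121))²) - 32920 = (13452 + (5 + 5929)²) - 32920 = (13452 + 5934²) - 32920 = (13452 + 35212356) - 32920 = 35225808 - 32920 = 35192888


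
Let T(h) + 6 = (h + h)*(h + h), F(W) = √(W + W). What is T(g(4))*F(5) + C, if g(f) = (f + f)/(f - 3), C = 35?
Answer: 35 + 250*√10 ≈ 825.57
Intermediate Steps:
F(W) = √2*√W (F(W) = √(2*W) = √2*√W)
g(f) = 2*f/(-3 + f) (g(f) = (2*f)/(-3 + f) = 2*f/(-3 + f))
T(h) = -6 + 4*h² (T(h) = -6 + (h + h)*(h + h) = -6 + (2*h)*(2*h) = -6 + 4*h²)
T(g(4))*F(5) + C = (-6 + 4*(2*4/(-3 + 4))²)*(√2*√5) + 35 = (-6 + 4*(2*4/1)²)*√10 + 35 = (-6 + 4*(2*4*1)²)*√10 + 35 = (-6 + 4*8²)*√10 + 35 = (-6 + 4*64)*√10 + 35 = (-6 + 256)*√10 + 35 = 250*√10 + 35 = 35 + 250*√10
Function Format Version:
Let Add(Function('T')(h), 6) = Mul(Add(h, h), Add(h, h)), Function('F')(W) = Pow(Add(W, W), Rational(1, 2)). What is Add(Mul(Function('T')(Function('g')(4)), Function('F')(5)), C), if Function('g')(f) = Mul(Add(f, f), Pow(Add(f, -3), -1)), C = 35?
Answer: Add(35, Mul(250, Pow(10, Rational(1, 2)))) ≈ 825.57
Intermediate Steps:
Function('F')(W) = Mul(Pow(2, Rational(1, 2)), Pow(W, Rational(1, 2))) (Function('F')(W) = Pow(Mul(2, W), Rational(1, 2)) = Mul(Pow(2, Rational(1, 2)), Pow(W, Rational(1, 2))))
Function('g')(f) = Mul(2, f, Pow(Add(-3, f), -1)) (Function('g')(f) = Mul(Mul(2, f), Pow(Add(-3, f), -1)) = Mul(2, f, Pow(Add(-3, f), -1)))
Function('T')(h) = Add(-6, Mul(4, Pow(h, 2))) (Function('T')(h) = Add(-6, Mul(Add(h, h), Add(h, h))) = Add(-6, Mul(Mul(2, h), Mul(2, h))) = Add(-6, Mul(4, Pow(h, 2))))
Add(Mul(Function('T')(Function('g')(4)), Function('F')(5)), C) = Add(Mul(Add(-6, Mul(4, Pow(Mul(2, 4, Pow(Add(-3, 4), -1)), 2))), Mul(Pow(2, Rational(1, 2)), Pow(5, Rational(1, 2)))), 35) = Add(Mul(Add(-6, Mul(4, Pow(Mul(2, 4, Pow(1, -1)), 2))), Pow(10, Rational(1, 2))), 35) = Add(Mul(Add(-6, Mul(4, Pow(Mul(2, 4, 1), 2))), Pow(10, Rational(1, 2))), 35) = Add(Mul(Add(-6, Mul(4, Pow(8, 2))), Pow(10, Rational(1, 2))), 35) = Add(Mul(Add(-6, Mul(4, 64)), Pow(10, Rational(1, 2))), 35) = Add(Mul(Add(-6, 256), Pow(10, Rational(1, 2))), 35) = Add(Mul(250, Pow(10, Rational(1, 2))), 35) = Add(35, Mul(250, Pow(10, Rational(1, 2))))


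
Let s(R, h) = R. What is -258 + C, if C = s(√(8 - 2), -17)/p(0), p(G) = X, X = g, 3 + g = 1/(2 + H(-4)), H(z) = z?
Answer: -258 - 2*√6/7 ≈ -258.70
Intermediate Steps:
g = -7/2 (g = -3 + 1/(2 - 4) = -3 + 1/(-2) = -3 - ½ = -7/2 ≈ -3.5000)
X = -7/2 ≈ -3.5000
p(G) = -7/2
C = -2*√6/7 (C = √(8 - 2)/(-7/2) = √6*(-2/7) = -2*√6/7 ≈ -0.69985)
-258 + C = -258 - 2*√6/7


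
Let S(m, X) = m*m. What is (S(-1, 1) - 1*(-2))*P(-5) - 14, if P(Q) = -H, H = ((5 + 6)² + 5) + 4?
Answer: -404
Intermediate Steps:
S(m, X) = m²
H = 130 (H = (11² + 5) + 4 = (121 + 5) + 4 = 126 + 4 = 130)
P(Q) = -130 (P(Q) = -1*130 = -130)
(S(-1, 1) - 1*(-2))*P(-5) - 14 = ((-1)² - 1*(-2))*(-130) - 14 = (1 + 2)*(-130) - 14 = 3*(-130) - 14 = -390 - 14 = -404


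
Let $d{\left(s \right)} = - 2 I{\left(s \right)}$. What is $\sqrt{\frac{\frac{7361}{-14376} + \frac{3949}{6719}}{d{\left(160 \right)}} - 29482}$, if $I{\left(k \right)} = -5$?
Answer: $\frac{i \sqrt{68767343758822956009}}{48296172} \approx 171.7 i$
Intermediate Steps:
$d{\left(s \right)} = 10$ ($d{\left(s \right)} = \left(-2\right) \left(-5\right) = 10$)
$\sqrt{\frac{\frac{7361}{-14376} + \frac{3949}{6719}}{d{\left(160 \right)}} - 29482} = \sqrt{\frac{\frac{7361}{-14376} + \frac{3949}{6719}}{10} - 29482} = \sqrt{\left(7361 \left(- \frac{1}{14376}\right) + 3949 \cdot \frac{1}{6719}\right) \frac{1}{10} - 29482} = \sqrt{\left(- \frac{7361}{14376} + \frac{3949}{6719}\right) \frac{1}{10} - 29482} = \sqrt{\frac{7312265}{96592344} \cdot \frac{1}{10} - 29482} = \sqrt{\frac{1462453}{193184688} - 29482} = \sqrt{- \frac{5695469509163}{193184688}} = \frac{i \sqrt{68767343758822956009}}{48296172}$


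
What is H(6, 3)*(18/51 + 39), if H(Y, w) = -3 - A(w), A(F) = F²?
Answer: -8028/17 ≈ -472.24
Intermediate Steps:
H(Y, w) = -3 - w²
H(6, 3)*(18/51 + 39) = (-3 - 1*3²)*(18/51 + 39) = (-3 - 1*9)*(18*(1/51) + 39) = (-3 - 9)*(6/17 + 39) = -12*669/17 = -8028/17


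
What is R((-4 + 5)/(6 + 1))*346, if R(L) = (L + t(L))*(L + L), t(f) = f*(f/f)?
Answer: 1384/49 ≈ 28.245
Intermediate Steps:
t(f) = f (t(f) = f*1 = f)
R(L) = 4*L**2 (R(L) = (L + L)*(L + L) = (2*L)*(2*L) = 4*L**2)
R((-4 + 5)/(6 + 1))*346 = (4*((-4 + 5)/(6 + 1))**2)*346 = (4*(1/7)**2)*346 = (4*(1/49))*346 = (4/49)*346 = 1384/49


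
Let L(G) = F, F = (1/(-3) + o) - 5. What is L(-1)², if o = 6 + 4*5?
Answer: 3844/9 ≈ 427.11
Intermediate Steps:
o = 26 (o = 6 + 20 = 26)
F = 62/3 (F = (1/(-3) + 26) - 5 = (-⅓ + 26) - 5 = 77/3 - 5 = 62/3 ≈ 20.667)
L(G) = 62/3
L(-1)² = (62/3)² = 3844/9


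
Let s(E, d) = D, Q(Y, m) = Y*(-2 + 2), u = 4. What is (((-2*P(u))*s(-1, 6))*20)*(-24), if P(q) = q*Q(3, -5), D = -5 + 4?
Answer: 0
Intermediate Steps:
Q(Y, m) = 0 (Q(Y, m) = Y*0 = 0)
D = -1
P(q) = 0 (P(q) = q*0 = 0)
s(E, d) = -1
(((-2*P(u))*s(-1, 6))*20)*(-24) = ((-2*0*(-1))*20)*(-24) = ((0*(-1))*20)*(-24) = (0*20)*(-24) = 0*(-24) = 0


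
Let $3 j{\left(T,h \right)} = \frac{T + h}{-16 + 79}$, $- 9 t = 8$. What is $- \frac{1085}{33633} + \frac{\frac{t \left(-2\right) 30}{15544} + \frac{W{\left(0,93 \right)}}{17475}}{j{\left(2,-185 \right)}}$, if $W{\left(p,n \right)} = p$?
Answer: $- \frac{142723315}{3986284059} \approx -0.035804$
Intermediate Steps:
$t = - \frac{8}{9}$ ($t = \left(- \frac{1}{9}\right) 8 = - \frac{8}{9} \approx -0.88889$)
$j{\left(T,h \right)} = \frac{T}{189} + \frac{h}{189}$ ($j{\left(T,h \right)} = \frac{\left(T + h\right) \frac{1}{-16 + 79}}{3} = \frac{\left(T + h\right) \frac{1}{63}}{3} = \frac{\frac{T}{63} + \frac{h}{63}}{3} = \frac{T}{189} + \frac{h}{189}$)
$- \frac{1085}{33633} + \frac{\frac{t \left(-2\right) 30}{15544} + \frac{W{\left(0,93 \right)}}{17475}}{j{\left(2,-185 \right)}} = - \frac{1085}{33633} + \frac{\frac{\left(- \frac{8}{9}\right) \left(-2\right) 30}{15544} + \frac{0}{17475}}{\frac{1}{189} \cdot 2 + \frac{1}{189} \left(-185\right)} = \left(-1085\right) \frac{1}{33633} + \frac{\frac{16}{9} \cdot 30 \cdot \frac{1}{15544} + 0 \cdot \frac{1}{17475}}{\frac{2}{189} - \frac{185}{189}} = - \frac{1085}{33633} + \frac{\frac{160}{3} \cdot \frac{1}{15544} + 0}{- \frac{61}{63}} = - \frac{1085}{33633} + \left(\frac{20}{5829} + 0\right) \left(- \frac{63}{61}\right) = - \frac{1085}{33633} + \frac{20}{5829} \left(- \frac{63}{61}\right) = - \frac{1085}{33633} - \frac{420}{118523} = - \frac{142723315}{3986284059}$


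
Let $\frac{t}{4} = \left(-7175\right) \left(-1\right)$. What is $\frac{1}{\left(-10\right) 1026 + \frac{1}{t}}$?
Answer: $- \frac{28700}{294461999} \approx -9.7466 \cdot 10^{-5}$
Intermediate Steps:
$t = 28700$ ($t = 4 \left(\left(-7175\right) \left(-1\right)\right) = 4 \cdot 7175 = 28700$)
$\frac{1}{\left(-10\right) 1026 + \frac{1}{t}} = \frac{1}{\left(-10\right) 1026 + \frac{1}{28700}} = \frac{1}{-10260 + \frac{1}{28700}} = \frac{1}{- \frac{294461999}{28700}} = - \frac{28700}{294461999}$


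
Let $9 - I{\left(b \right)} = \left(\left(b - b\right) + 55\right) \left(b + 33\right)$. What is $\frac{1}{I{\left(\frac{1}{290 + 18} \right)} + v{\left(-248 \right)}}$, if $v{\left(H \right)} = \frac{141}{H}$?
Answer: $- \frac{1736}{3136513} \approx -0.00055348$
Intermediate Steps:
$I{\left(b \right)} = -1806 - 55 b$ ($I{\left(b \right)} = 9 - \left(\left(b - b\right) + 55\right) \left(b + 33\right) = 9 - \left(0 + 55\right) \left(33 + b\right) = 9 - 55 \left(33 + b\right) = 9 - \left(1815 + 55 b\right) = -1806 - 55 b$)
$\frac{1}{I{\left(\frac{1}{290 + 18} \right)} + v{\left(-248 \right)}} = \frac{1}{\left(-1806 - \frac{55}{290 + 18}\right) + \frac{141}{-248}} = \frac{1}{\left(-1806 - \frac{55}{308}\right) + 141 \left(- \frac{1}{248}\right)} = \frac{1}{\left(-1806 - \frac{5}{28}\right) - \frac{141}{248}} = \frac{1}{- \frac{50573}{28} - \frac{141}{248}} = \frac{1}{- \frac{3136513}{1736}} = - \frac{1736}{3136513}$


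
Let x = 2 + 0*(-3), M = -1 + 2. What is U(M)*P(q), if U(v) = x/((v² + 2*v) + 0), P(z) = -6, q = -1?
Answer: -4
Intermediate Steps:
M = 1
x = 2 (x = 2 + 0 = 2)
U(v) = 2/(v² + 2*v) (U(v) = 2/((v² + 2*v) + 0) = 2/(v² + 2*v))
U(M)*P(q) = (2/(1*(2 + 1)))*(-6) = (2*1/3)*(-6) = (2*1*(⅓))*(-6) = (⅔)*(-6) = -4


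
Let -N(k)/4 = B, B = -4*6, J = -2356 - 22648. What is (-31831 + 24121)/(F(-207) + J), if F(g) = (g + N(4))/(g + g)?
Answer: 212796/690103 ≈ 0.30835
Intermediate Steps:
J = -25004
B = -24
N(k) = 96 (N(k) = -4*(-24) = 96)
F(g) = (96 + g)/(2*g) (F(g) = (g + 96)/(g + g) = (96 + g)/((2*g)) = (96 + g)*(1/(2*g)) = (96 + g)/(2*g))
(-31831 + 24121)/(F(-207) + J) = (-31831 + 24121)/((1/2)*(96 - 207)/(-207) - 25004) = -7710/((1/2)*(-1/207)*(-111) - 25004) = -7710/(37/138 - 25004) = -7710/(-3450515/138) = -7710*(-138/3450515) = 212796/690103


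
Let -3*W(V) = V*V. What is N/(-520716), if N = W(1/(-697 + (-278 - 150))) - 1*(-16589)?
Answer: -31493179687/988546781250 ≈ -0.031858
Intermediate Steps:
W(V) = -V²/3 (W(V) = -V*V/3 = -V²/3)
N = 62986359374/3796875 (N = -1/(3*(-697 + (-278 - 150))²) - 1*(-16589) = -1/(3*(-697 - 428)²) + 16589 = -(1/(-1125))²/3 + 16589 = -(-1/1125)²/3 + 16589 = -⅓*1/1265625 + 16589 = -1/3796875 + 16589 = 62986359374/3796875 ≈ 16589.)
N/(-520716) = (62986359374/3796875)/(-520716) = (62986359374/3796875)*(-1/520716) = -31493179687/988546781250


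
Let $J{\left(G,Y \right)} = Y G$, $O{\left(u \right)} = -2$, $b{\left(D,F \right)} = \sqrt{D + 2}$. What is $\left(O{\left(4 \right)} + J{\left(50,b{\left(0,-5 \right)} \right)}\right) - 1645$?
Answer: $-1647 + 50 \sqrt{2} \approx -1576.3$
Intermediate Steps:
$b{\left(D,F \right)} = \sqrt{2 + D}$
$J{\left(G,Y \right)} = G Y$
$\left(O{\left(4 \right)} + J{\left(50,b{\left(0,-5 \right)} \right)}\right) - 1645 = \left(-2 + 50 \sqrt{2 + 0}\right) - 1645 = \left(-2 + 50 \sqrt{2}\right) - 1645 = -1647 + 50 \sqrt{2}$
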